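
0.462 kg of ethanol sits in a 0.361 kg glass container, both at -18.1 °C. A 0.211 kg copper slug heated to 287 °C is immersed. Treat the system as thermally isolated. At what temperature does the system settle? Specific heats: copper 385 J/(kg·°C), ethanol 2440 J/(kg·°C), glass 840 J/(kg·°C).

T_f ≈ -1.7 °C

Heat gained plus heat lost sum to zero:
0.211·385·(T − 287) + 0.462·2440·(T − (-18.1)) + 0.361·840·(T − (-18.1)) = 0
81.23(T − 287) + 1127.3(T − (-18.1)) + 303.24(T − (-18.1)) = 0
1511.8 T = -2578
T = -2578/1511.8 ≈ -1.71 °C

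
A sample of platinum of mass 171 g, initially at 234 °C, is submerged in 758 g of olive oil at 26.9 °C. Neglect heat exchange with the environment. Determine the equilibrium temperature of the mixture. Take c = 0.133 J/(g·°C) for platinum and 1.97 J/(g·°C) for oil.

Heat lost by the platinum equals heat gained by the oil:
171×0.133×(234 − T) = 758×1.97×(T − 26.9)
22.74(234 − T) = 1493.3(T − 26.9)
1516 T = 45491  ⇒  T ≈ 30.01 °C

T_f ≈ 30.0 °C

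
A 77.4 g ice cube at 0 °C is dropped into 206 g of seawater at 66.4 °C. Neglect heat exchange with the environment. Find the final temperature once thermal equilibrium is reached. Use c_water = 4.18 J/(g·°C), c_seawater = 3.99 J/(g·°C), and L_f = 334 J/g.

T_f ≈ 25.1 °C

Let T be the final temperature. ΣQ_i = 0:
melt ice: 77.4·334 = 25852; warm the meltwater: 323.53 T; seawater: 821.94(T − 66.4)
1145.5 T = 54577 − 25852 = 28725
T ≈ 25.08 °C — above 0 °C, consistent with complete melting.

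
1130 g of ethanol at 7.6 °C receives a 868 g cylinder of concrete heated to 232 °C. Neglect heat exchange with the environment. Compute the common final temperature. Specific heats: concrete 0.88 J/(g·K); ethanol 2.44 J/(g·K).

Net heat exchanged in the isolated system is zero:
868×0.88×(T − 232) + 1130×2.44×(T − 7.6) = 0
763.84(T − 232) + 2757.2(T − 7.6) = 0
3521 T = 198166
T ≈ 56.28 °C

T_f ≈ 56.3 °C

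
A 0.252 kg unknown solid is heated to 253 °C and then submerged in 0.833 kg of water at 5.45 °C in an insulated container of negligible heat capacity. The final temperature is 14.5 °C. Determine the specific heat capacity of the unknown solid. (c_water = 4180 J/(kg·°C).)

c ≈ 524 J/(kg·°C)

Let T be the final temperature. ΣQ_i = 0:
0.252·c·(14.5 − 253) + 0.833·4180·(14.5 − 5.45) = 0
-60.1 c = -31512
c = -31512/-60.1 ≈ 524.3 J/(kg·°C)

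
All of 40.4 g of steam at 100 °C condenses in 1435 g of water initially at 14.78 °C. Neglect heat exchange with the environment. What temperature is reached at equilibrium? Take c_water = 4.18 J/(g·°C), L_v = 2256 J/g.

T_f ≈ 31.9 °C

Let T be the final temperature. ΣQ_i = 0:
condense steam: −40.4×2256 = −91142
  condensate cools 100→T: 40.4×4.18×(T − 100) = 168.87(T − 100)
  water warms: 1435×4.18×(T − 14.78) = 5998.3(T − 14.78)
6167.2 T = 91142 + 16887 + 88655 = 196684
T ≈ 31.89 °C, under the boiling point, so the assumption holds.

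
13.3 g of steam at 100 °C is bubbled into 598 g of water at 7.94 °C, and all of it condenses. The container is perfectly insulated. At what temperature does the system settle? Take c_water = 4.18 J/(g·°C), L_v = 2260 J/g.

Net heat exchanged in the isolated system is zero:
steam→water at 100 °C releases m L_v = 13.3·2260 = 30058
  condensed water 100 °C→T: 55.59(T − 100)
  water warms: 598·4.18·(T − 7.94) = 2499.6(T − 7.94)
2555.2 T = 30058 + 5559.4 + 19847 = 55465
T ≈ 21.71 °C, under the boiling point, so the assumption holds.

T_f ≈ 21.7 °C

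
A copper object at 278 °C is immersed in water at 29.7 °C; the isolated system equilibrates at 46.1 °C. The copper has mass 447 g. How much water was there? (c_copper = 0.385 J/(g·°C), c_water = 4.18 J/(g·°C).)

m ≈ 582 g

Net heat exchanged in the isolated system is zero:
447·0.385·(46.1 − 278) + m·4.18·(46.1 − 29.7) = 0
68.55 m = 39909
m = 39909/68.55 ≈ 582.2 g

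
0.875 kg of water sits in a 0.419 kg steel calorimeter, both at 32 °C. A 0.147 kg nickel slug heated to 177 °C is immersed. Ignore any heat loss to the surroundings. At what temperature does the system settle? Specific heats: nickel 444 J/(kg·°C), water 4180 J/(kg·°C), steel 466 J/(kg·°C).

Net heat exchanged in the isolated system is zero:
0.147*444*(T − 177) + 0.875*4180*(T − 32) + 0.419*466*(T − 32) = 0
65.27(T − 177) + 3657.5(T − 32) + 195.25(T − 32) = 0
3918 T = 134841
T = 134841/3918 ≈ 34.42 °C

T_f ≈ 34.4 °C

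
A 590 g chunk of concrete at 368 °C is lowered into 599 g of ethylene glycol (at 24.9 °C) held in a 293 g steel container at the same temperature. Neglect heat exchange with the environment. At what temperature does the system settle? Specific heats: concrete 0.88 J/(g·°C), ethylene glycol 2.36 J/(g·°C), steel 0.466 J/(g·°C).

Let T be the final temperature. ΣQ_i = 0:
590·0.88·(T − 368) + 599·2.36·(T − 24.9) + 293·0.466·(T − 24.9) = 0
519.2(T − 368) + 1413.6(T − 24.9) + 136.54(T − 24.9) = 0
(519.2 + 1413.6 + 136.54) T = 519.2·368 + 1413.6·24.9 + 136.54·24.9
T = 229665/2069.4 ≈ 110.98 °C

T_f ≈ 111.0 °C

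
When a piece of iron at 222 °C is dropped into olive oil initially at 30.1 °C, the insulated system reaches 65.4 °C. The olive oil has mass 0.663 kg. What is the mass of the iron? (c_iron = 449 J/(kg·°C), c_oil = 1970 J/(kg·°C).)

m ≈ 0.656 kg

|Q_iron| = |Q_oil|:
m·449·(222 − 65.4) = 0.663·1970·(65.4 − 30.1)
70313 m = 46106  ⇒  m ≈ 0.6557 kg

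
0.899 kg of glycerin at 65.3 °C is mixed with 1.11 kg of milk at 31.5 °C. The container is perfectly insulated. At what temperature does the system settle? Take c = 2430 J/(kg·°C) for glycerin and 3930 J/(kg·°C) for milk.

Net heat exchanged in the isolated system is zero:
0.899·2430·(T − 65.3) + 1.11·3930·(T − 31.5) = 0
6546.9 T = 280065
T = 280065 / 6546.9 = 42.8 °C

T_f ≈ 42.8 °C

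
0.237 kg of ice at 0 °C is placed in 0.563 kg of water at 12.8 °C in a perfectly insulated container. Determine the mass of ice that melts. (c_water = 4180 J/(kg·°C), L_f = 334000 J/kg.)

m_melted ≈ 0.0902 kg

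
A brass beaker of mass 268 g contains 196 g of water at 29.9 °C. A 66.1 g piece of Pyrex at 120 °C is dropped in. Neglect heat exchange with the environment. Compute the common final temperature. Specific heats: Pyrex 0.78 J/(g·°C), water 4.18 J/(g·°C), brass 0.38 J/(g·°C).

Heat gained plus heat lost sum to zero:
66.1·0.78·(T − 120) + 196·4.18·(T − 29.9) + 268·0.38·(T − 29.9) = 0
51.56(T − 120) + 819.28(T − 29.9) + 101.84(T − 29.9) = 0
972.68 T = 33728
T = 33728/972.68 ≈ 34.68 °C

T_f ≈ 34.7 °C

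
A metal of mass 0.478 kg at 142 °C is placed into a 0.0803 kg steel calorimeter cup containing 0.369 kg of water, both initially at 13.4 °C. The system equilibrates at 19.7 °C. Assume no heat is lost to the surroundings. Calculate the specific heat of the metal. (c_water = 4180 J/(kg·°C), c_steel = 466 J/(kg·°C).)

c ≈ 170 J/(kg·°C)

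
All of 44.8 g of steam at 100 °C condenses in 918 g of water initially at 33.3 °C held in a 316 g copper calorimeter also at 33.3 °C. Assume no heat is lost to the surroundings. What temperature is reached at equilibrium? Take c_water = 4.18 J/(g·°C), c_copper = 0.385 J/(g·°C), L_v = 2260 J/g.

T_f ≈ 60.7 °C

Energy conservation, ΣQ = 0:
latent heat released on condensation: 44.8·2260 = 101248; condensed water 100 °C→T: 187.26(T − 100); water warms: 918·4.18·(T − 33.3) = 3837.2(T − 33.3); cup: 121.66(T − 33.3)
4146.2 T = 101248 + 18726 + 131831 = 251806
T ≈ 60.73 °C, under the boiling point, so the assumption holds.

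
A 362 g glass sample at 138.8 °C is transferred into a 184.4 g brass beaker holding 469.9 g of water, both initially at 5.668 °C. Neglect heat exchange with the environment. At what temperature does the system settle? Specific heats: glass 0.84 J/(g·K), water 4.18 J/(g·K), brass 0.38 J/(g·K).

T_f ≈ 23.0 °C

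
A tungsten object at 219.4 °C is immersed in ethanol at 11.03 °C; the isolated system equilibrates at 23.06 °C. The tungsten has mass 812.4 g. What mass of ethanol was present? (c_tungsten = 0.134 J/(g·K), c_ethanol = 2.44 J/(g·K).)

Heat gained plus heat lost sum to zero:
812.4×0.134×(23.06 − 219.4) + m×2.44×(23.06 − 11.03) = 0
29.35 m = 21374
m = 21374/29.35 ≈ 728.2 g

m ≈ 728 g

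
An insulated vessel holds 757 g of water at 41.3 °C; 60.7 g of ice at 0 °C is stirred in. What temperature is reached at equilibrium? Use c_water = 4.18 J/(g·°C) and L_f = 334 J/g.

Setting the total heat transfer to zero:
melt ice: 60.7·334 = 20274; meltwater 0→T: 60.7·4.18·T = 253.73 T; water cools: 757·4.18·(T − 41.3) = 3164.3(T − 41.3)
3418 T = 130684 − 20274 = 110410
T ≈ 32.30 °C. Since T > 0 °C, the all-ice-melts assumption holds.

T_f ≈ 32.3 °C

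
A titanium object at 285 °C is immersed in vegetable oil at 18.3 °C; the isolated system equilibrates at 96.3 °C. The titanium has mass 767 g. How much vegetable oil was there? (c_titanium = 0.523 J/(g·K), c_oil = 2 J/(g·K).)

Energy conservation, ΣQ = 0:
767×0.523×(96.3 − 285) + m×2×(96.3 − 18.3) = 0
156 m = 75695
m = 75695/156 ≈ 485.2 g

m ≈ 485 g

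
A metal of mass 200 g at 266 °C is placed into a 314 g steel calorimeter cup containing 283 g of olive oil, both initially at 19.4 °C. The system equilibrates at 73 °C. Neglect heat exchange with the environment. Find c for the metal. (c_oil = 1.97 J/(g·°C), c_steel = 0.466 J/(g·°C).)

c ≈ 0.977 J/(g·°C)

Energy conservation, ΣQ = 0:
200×c×(73 − 266) + 283×1.97×(73 − 19.4) + 314×0.466×(73 − 19.4) = 0
-38600 c = -37726
c = -37726/-38600 ≈ 0.9773 J/(g·°C)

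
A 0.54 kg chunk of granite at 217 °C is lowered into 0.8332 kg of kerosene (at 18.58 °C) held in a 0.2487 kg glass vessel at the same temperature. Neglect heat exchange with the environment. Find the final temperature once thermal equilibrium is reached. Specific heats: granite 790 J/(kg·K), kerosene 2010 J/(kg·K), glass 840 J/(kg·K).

T_f ≈ 55.2 °C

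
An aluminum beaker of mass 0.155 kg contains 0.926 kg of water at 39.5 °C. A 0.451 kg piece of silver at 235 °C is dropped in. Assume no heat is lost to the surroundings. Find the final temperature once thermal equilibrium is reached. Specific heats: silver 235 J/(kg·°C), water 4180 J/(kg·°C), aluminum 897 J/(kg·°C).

T_f ≈ 44.5 °C

Let T be the final temperature. ΣQ_i = 0:
0.451×235×(T − 235) + 0.926×4180×(T − 39.5) + 0.155×897×(T − 39.5) = 0
(105.98 + 3870.7 + 139.03) T = 105.98×235 + 3870.7×39.5 + 139.03×39.5
T = 183290/4115.7 ≈ 44.53 °C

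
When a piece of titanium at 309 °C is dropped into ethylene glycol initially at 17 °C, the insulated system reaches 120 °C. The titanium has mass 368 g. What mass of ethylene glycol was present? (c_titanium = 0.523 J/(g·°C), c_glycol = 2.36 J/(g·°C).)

m ≈ 150 g

|Q_titanium| = |Q_glycol|:
368·0.523·(309 − 120) = m·2.36·(120 − 17)
243.08 m = 36376  ⇒  m ≈ 149.6 g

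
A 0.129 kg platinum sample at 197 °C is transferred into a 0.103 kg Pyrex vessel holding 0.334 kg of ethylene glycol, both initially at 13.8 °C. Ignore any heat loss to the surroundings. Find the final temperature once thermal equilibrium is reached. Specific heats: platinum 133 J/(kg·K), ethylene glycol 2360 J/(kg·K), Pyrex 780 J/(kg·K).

Energy conservation, ΣQ = 0:
0.129*133*(T − 197) + 0.334*2360*(T − 13.8) + 0.103*780*(T − 13.8) = 0
17.16(T − 197) + 788.24(T − 13.8) + 80.34(T − 13.8) = 0
885.74 T = 15366
T = 15366 / 885.74 = 17.3 °C

T_f ≈ 17.3 °C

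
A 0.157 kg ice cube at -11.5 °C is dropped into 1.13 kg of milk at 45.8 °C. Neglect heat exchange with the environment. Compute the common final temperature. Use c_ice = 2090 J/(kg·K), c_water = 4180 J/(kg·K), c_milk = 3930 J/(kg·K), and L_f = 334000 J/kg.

T_f ≈ 28.9 °C

Energy balance with sensible and latent terms:
warm ice to 0 °C: 0.157×2090×(0 − (-11.5)) = 3773.5; fusion: m_ice L_f = 0.157×334000 = 52438; warm the meltwater: 656.26 T; milk cools: 1.13×3930×(T − 45.8) = 4440.9(T − 45.8)
5097.2 T = 203393 − 56211 = 147182
T ≈ 28.88 °C (positive, so assuming full melt was valid).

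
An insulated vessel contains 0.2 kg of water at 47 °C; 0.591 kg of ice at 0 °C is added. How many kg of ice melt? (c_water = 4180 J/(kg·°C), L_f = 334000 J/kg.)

m_melted ≈ 0.118 kg

Water can give up m c ΔT = 0.2·4180·47 = 39292 J before reaching 0 °C.
Melting all 0.591 kg of ice would need 0.591·334000 = 197394 J.
39292 J < 197394 J, so only part of the ice melts and the system sits at 0 °C.
m_melt = 39292 / L_f = 0.1176 kg.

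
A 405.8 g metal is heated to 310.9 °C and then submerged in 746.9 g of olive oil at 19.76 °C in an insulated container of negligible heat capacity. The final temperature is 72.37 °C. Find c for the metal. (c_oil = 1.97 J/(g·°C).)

c ≈ 0.8 J/(g·°C)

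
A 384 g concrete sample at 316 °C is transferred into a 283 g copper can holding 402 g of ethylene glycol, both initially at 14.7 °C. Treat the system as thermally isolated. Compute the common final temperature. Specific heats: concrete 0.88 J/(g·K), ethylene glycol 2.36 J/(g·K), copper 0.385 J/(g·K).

T_f ≈ 87.7 °C

T_f = Σ m_i c_i T_i / Σ m_i c_i:
T_f = (337.92*316 + 948.72*14.7 + 108.95*14.7) / (337.92 + 948.72 + 108.95)
    = 122331 / 1395.6 ≈ 87.65 °C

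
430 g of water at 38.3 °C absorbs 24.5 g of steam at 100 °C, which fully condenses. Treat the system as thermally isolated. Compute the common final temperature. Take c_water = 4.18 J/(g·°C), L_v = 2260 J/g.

Sum of m c ΔT and latent-heat terms is zero:
steam→water at 100 °C releases m L_v = 24.5·2260 = 55370; condensate cools 100→T: 24.5·4.18·(T − 100) = 102.41(T − 100); water warms: 430·4.18·(T − 38.3) = 1797.4(T − 38.3)
1899.8 T = 55370 + 10241 + 68840 = 134451
T ≈ 70.77 °C (< 100 °C, so full condensation is consistent).

T_f ≈ 70.8 °C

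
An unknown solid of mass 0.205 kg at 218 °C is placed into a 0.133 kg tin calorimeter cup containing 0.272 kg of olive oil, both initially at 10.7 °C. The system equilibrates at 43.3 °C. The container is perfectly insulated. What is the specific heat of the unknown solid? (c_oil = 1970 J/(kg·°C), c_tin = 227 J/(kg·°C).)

c ≈ 515 J/(kg·°C)

Net heat exchanged in the isolated system is zero:
0.205×c×(43.3 − 218) + 0.272×1970×(43.3 − 10.7) + 0.133×227×(43.3 − 10.7) = 0
-35.81 c = -18453
c = -18453/-35.81 ≈ 515.2 J/(kg·°C)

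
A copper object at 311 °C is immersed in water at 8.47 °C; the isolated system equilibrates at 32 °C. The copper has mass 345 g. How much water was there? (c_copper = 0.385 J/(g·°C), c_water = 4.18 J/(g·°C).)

Net heat exchanged in the isolated system is zero:
345·0.385·(32 − 311) + m·4.18·(32 − 8.47) = 0
98.36 m = 37058
m = 37058/98.36 ≈ 376.8 g

m ≈ 377 g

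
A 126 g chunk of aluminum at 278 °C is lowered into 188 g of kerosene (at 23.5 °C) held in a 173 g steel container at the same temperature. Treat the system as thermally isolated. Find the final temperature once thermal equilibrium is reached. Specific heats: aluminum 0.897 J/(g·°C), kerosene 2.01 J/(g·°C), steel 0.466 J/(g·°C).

T_f ≈ 73.8 °C

Taking heat into each body as positive, Σ m c ΔT = 0:
126×0.897×(T − 278) + 188×2.01×(T − 23.5) + 173×0.466×(T − 23.5) = 0
(113.02 + 377.88 + 80.62) T = 113.02×278 + 377.88×23.5 + 80.62×23.5
T = 42195/571.52 ≈ 73.83 °C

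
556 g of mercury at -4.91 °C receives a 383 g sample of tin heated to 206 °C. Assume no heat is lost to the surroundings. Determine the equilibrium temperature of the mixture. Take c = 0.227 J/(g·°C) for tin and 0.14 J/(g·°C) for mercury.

T_f ≈ 106.4 °C

T_f = Σ m_i c_i T_i / Σ m_i c_i:
T_f = (86.94·206 + 77.84·(-4.91)) / (86.94 + 77.84)
    = 17528 / 164.78 ≈ 106.37 °C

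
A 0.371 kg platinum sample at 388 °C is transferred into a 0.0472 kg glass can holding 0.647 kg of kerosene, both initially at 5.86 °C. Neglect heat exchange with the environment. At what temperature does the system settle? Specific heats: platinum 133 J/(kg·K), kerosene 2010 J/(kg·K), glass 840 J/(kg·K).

T_f = Σ m_i c_i T_i / Σ m_i c_i:
T_f = (49.34·388 + 1300.5·5.86 + 39.65·5.86) / (49.34 + 1300.5 + 39.65)
    = 26998 / 1389.5 ≈ 19.43 °C

T_f ≈ 19.4 °C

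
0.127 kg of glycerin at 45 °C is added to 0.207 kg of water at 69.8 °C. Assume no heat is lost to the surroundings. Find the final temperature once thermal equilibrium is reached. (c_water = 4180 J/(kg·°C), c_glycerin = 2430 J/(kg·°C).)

T_f ≈ 63.3 °C

T_f = Σ m_i c_i T_i / Σ m_i c_i:
T_f = (865.26×69.8 + 308.61×45) / (865.26 + 308.61)
    = 74283 / 1173.9 ≈ 63.28 °C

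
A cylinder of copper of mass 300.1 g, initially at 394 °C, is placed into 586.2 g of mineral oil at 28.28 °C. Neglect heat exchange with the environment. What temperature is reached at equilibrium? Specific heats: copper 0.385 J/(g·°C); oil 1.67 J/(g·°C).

Net heat exchanged in the isolated system is zero:
300.1*0.385*(T − 394) + 586.2*1.67*(T − 28.28) = 0
115.54(T − 394) + 978.95(T − 28.28) = 0
(115.54 + 978.95) T = 115.54*394 + 978.95*28.28
T ≈ 66.89 °C

T_f ≈ 66.9 °C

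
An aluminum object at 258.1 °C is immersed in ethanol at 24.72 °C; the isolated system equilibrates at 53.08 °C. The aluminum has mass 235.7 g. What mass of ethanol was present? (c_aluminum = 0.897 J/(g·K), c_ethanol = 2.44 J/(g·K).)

|Q_aluminum| = |Q_ethanol|:
235.7×0.897×(258.1 − 53.08) = m×2.44×(53.08 − 24.72)
69.2 m = 43346  ⇒  m ≈ 626.4 g

m ≈ 626 g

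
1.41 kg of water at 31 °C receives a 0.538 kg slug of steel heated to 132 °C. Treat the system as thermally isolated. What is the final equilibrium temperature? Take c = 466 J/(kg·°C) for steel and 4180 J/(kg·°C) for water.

T_f ≈ 35.1 °C

Setting the total heat transfer to zero:
0.538×466×(T − 132) + 1.41×4180×(T − 31) = 0
6144.5 T = 215801
T = 215801/6144.5 ≈ 35.12 °C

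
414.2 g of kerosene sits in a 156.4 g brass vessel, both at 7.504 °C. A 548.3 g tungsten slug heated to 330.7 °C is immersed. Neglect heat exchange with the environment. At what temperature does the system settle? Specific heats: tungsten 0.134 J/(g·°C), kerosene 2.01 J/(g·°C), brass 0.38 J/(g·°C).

T_f ≈ 32.1 °C

Taking heat into each body as positive, Σ m c ΔT = 0:
548.3·0.134·(T − 330.7) + 414.2·2.01·(T − 7.504) + 156.4·0.38·(T − 7.504) = 0
73.47(T − 330.7) + 832.54(T − 7.504) + 59.43(T − 7.504) = 0
965.45 T = 30991
T = 30991 / 965.45 = 32.1 °C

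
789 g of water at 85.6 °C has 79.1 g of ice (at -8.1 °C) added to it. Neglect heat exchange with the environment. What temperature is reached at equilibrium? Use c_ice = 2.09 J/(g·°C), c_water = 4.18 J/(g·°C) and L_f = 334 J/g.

T_f ≈ 70.2 °C

Sum of m c ΔT and latent-heat terms is zero:
warm ice to 0 °C: 79.1×2.09×(0 − (-8.1)) = 1339.1
  fusion: m_ice L_f = 79.1×334 = 26419
  meltwater 0→T: 79.1×4.18×T = 330.64 T
  water cools: 789×4.18×(T − 85.6) = 3298(T − 85.6)
3628.7 T = 282311 − 27758 = 254552
T ≈ 70.15 °C — above 0 °C, consistent with complete melting.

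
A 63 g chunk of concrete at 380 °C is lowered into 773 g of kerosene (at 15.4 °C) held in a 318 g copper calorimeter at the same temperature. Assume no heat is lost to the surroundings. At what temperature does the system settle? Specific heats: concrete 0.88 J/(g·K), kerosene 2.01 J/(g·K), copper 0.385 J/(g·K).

T_f is the heat-capacity-weighted average of the initial temperatures:
T_f = (55.44·380 + 1553.7·15.4 + 122.43·15.4) / (55.44 + 1553.7 + 122.43)
    = 46880 / 1731.6 ≈ 27.07 °C

T_f ≈ 27.1 °C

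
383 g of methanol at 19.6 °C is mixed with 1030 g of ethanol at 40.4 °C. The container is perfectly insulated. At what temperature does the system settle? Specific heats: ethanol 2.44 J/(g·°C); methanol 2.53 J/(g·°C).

T_f ≈ 34.6 °C

With ΣQ=0 the equilibrium temperature is the m·c-weighted mean:
T_f = (2513.2*40.4 + 968.99*19.6) / (2513.2 + 968.99)
    = 120525 / 3482.2 ≈ 34.61 °C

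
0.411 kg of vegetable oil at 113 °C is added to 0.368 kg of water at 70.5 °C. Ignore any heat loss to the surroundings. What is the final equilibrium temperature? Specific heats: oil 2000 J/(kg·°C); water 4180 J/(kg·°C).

T_f ≈ 85.3 °C

T_f = Σ m_i c_i T_i / Σ m_i c_i:
T_f = (822×113 + 1538.2×70.5) / (822 + 1538.2)
    = 201332 / 2360.2 ≈ 85.30 °C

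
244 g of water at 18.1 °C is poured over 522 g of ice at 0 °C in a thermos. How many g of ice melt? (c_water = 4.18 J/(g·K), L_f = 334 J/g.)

Water can give up m c ΔT = 244×4.18×18.1 = 18461 J before reaching 0 °C.
To melt every bit of ice: 522×334 = 174348 J.
That's not enough to melt it all — equilibrium is at 0 °C with ice remaining.
m_melt = 18461 / L_f = 55.27 g.

m_melted ≈ 55.3 g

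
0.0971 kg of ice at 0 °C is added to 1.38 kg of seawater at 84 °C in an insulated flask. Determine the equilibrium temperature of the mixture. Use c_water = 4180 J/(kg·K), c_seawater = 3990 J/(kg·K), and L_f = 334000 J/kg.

Energy balance with sensible and latent terms:
fusion: m_ice L_f = 0.0971·334000 = 32431; warm the meltwater: 405.88 T; seawater: 5506.2(T − 84)
5912.1 T = 462521 − 32431 = 430089
T ≈ 72.75 °C. Since T > 0 °C, the all-ice-melts assumption holds.

T_f ≈ 72.7 °C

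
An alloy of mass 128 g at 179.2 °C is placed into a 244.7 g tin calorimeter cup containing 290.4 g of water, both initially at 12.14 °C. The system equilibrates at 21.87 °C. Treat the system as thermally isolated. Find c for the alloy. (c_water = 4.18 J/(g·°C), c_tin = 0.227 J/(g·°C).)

Taking heat into each body as positive, Σ m c ΔT = 0:
128·c·(21.87 − 179.2) + 290.4·4.18·(21.87 − 12.14) + 244.7·0.227·(21.87 − 12.14) = 0
-20138 c = -12351
c = -12351/-20138 ≈ 0.6133 J/(g·°C)

c ≈ 0.613 J/(g·°C)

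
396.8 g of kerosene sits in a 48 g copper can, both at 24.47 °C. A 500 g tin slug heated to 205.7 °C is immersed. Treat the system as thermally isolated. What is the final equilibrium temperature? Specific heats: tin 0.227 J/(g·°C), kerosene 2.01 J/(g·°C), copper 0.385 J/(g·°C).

With ΣQ=0 the equilibrium temperature is the m·c-weighted mean:
T_f = (113.5×205.7 + 797.57×24.47 + 18.48×24.47) / (113.5 + 797.57 + 18.48)
    = 43316 / 929.55 ≈ 46.60 °C

T_f ≈ 46.6 °C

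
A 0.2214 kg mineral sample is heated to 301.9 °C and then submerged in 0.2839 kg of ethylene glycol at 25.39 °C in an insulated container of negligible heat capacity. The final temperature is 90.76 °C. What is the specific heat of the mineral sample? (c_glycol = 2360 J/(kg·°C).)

c ≈ 937 J/(kg·°C)

Heat gained plus heat lost sum to zero:
0.2214·c·(90.76 − 301.9) + 0.2839·2360·(90.76 − 25.39) = 0
-46.75 c = -43798
c = -43798/-46.75 ≈ 936.9 J/(kg·°C)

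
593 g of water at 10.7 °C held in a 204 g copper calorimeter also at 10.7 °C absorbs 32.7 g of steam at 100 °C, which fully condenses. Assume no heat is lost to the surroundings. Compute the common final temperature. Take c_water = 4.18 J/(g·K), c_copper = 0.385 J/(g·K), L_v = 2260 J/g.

T_f ≈ 42.7 °C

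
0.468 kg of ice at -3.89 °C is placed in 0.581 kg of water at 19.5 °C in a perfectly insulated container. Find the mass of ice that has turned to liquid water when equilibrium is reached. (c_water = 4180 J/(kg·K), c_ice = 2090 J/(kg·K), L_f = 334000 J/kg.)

m_melted ≈ 0.13 kg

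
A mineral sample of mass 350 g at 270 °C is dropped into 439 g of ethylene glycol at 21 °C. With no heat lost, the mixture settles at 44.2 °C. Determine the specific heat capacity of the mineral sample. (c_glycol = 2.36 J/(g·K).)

c ≈ 0.304 J/(g·K)

Heat lost by the mineral sample = heat gained by the glycol:
350×c×(270 − 44.2) = 439×2.36×(44.2 − 21)
79030 c = 24036  ⇒  c ≈ 0.3041 J/(g·K)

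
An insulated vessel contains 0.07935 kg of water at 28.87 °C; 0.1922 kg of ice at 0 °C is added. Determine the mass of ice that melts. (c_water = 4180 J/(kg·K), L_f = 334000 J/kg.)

m_melted ≈ 0.0287 kg

Cooling the water to 0 °C releases 0.07935·4180·28.87 = 9575.7 J.
Fully melting the ice requires m_ice L_f = 0.1922·334000 = 64195 J.
Since 9575.7 < 64195 J, not all the ice melts; equilibrium is at 0 °C.
m_melt = 9575.7 / L_f = 0.02867 kg.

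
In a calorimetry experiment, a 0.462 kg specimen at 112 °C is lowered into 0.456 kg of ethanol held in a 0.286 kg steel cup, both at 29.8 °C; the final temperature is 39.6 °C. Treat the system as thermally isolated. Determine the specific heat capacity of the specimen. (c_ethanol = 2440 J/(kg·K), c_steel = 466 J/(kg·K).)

c ≈ 365 J/(kg·K)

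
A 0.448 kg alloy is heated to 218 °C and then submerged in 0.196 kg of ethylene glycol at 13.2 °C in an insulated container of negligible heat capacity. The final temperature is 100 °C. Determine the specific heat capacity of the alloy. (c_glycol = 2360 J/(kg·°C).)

c ≈ 759 J/(kg·°C)

Taking heat into each body as positive, Σ m c ΔT = 0:
0.448×c×(100 − 218) + 0.196×2360×(100 − 13.2) = 0
-52.86 c = -40150
c = -40150/-52.86 ≈ 759.5 J/(kg·°C)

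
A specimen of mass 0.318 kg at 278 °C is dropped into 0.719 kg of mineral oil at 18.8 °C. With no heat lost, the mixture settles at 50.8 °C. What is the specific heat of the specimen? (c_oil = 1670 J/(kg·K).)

c ≈ 532 J/(kg·K)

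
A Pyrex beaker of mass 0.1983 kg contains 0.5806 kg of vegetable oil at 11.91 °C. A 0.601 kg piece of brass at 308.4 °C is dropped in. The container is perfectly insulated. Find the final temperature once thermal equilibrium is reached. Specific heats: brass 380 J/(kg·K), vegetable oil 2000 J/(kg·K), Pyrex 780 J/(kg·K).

T_f = Σ m_i c_i T_i / Σ m_i c_i:
T_f = (228.38×308.4 + 1161.2×11.91 + 154.67×11.91) / (228.38 + 1161.2 + 154.67)
    = 86104 / 1544.3 ≈ 55.76 °C

T_f ≈ 55.8 °C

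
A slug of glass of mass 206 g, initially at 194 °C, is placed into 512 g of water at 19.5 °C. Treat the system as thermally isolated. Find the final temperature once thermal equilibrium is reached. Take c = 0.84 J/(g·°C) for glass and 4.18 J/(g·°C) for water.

T_f ≈ 32.6 °C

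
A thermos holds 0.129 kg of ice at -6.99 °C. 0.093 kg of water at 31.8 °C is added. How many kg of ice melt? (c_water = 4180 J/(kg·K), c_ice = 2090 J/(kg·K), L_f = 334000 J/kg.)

Water can give up m c ΔT = 0.093×4180×31.8 = 12362 J before reaching 0 °C.
Warming the ice to 0 °C takes 0.129×2090×6.99 = 1884.6 J, leaving 10477 J for melting.
To melt every bit of ice: 0.129×334000 = 43086 J.
That's not enough to melt it all — equilibrium is at 0 °C with ice remaining.
m_melt = 10477 / L_f = 0.03137 kg.

m_melted ≈ 0.0314 kg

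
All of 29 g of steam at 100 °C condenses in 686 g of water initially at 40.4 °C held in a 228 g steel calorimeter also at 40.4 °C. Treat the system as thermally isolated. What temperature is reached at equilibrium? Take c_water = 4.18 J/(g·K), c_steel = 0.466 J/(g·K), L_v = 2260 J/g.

T_f ≈ 63.9 °C

Taking heat into each body as positive, Σ m c ΔT = 0:
steam→water at 100 °C releases m L_v = 29·2260 = 65540
  condensed water 100 °C→T: 121.22(T − 100)
  water warms: 686·4.18·(T − 40.4) = 2867.5(T − 40.4)
  steel cup: 228·0.466·(T − 40.4) = 106.25(T − 40.4)
3094.9 T = 65540 + 12122 + 120139 = 197801
T ≈ 63.91 °C, under the boiling point, so the assumption holds.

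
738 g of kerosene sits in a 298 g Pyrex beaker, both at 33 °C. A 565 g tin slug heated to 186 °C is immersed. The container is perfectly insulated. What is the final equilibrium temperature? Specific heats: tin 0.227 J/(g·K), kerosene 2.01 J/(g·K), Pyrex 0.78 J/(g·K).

T_f ≈ 43.6 °C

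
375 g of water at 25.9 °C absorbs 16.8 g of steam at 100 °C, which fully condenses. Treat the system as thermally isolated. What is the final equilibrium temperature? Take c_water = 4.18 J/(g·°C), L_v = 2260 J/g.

T_f ≈ 52.3 °C

Energy conservation, ΣQ = 0:
latent heat released on condensation: 16.8×2260 = 37968
  condensate cools 100→T: 16.8×4.18×(T − 100) = 70.22(T − 100)
  original water: 1567.5(T − 25.9)
1637.7 T = 37968 + 7022.4 + 40598 = 85589
T ≈ 52.26 °C (< 100 °C, so full condensation is consistent).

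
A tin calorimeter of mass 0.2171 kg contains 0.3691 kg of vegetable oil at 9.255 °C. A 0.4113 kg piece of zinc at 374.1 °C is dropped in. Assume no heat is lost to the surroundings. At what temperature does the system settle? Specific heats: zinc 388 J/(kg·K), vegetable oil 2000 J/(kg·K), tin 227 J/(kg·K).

T_f ≈ 70.7 °C

Taking heat into each body as positive, Σ m c ΔT = 0:
0.4113*388*(T − 374.1) + 0.3691*2000*(T − 9.255) + 0.2171*227*(T − 9.255) = 0
159.58(T − 374.1) + 738.2(T − 9.255) + 49.28(T − 9.255) = 0
947.07 T = 66989
T ≈ 70.73 °C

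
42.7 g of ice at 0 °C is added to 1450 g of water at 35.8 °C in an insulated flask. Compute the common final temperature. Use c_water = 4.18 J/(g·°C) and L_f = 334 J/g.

T_f ≈ 32.5 °C

Energy conservation, ΣQ = 0:
melt ice: 42.7·334 = 14262
  warm the meltwater: 178.49 T
  water: 6061(T − 35.8)
6239.5 T = 216984 − 14262 = 202722
T ≈ 32.49 °C — above 0 °C, consistent with complete melting.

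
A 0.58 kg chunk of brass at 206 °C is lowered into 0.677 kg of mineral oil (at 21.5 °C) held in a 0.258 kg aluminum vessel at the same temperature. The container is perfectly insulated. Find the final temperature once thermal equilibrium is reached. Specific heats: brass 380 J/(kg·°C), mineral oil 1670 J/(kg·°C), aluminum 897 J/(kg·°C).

T_f ≈ 47.2 °C

T_f = Σ m_i c_i T_i / Σ m_i c_i:
T_f = (220.4*206 + 1130.6*21.5 + 231.43*21.5) / (220.4 + 1130.6 + 231.43)
    = 74686 / 1582.4 ≈ 47.20 °C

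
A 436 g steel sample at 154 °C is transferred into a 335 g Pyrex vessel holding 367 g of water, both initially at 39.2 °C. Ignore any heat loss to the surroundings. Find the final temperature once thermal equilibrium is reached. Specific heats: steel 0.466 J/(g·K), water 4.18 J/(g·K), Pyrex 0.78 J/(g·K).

Energy conservation, ΣQ = 0:
436×0.466×(T − 154) + 367×4.18×(T − 39.2) + 335×0.78×(T − 39.2) = 0
203.18(T − 154) + 1534.1(T − 39.2) + 261.3(T − 39.2) = 0
(203.18 + 1534.1 + 261.3) T = 203.18×154 + 1534.1×39.2 + 261.3×39.2
T = 101667/1998.5 ≈ 50.87 °C

T_f ≈ 50.9 °C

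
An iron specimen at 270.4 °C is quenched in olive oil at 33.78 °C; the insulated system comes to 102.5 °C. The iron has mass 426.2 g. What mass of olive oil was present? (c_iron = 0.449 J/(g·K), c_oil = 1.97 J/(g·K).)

Setting the total heat transfer to zero:
426.2×0.449×(102.5 − 270.4) + m×1.97×(102.5 − 33.78) = 0
135.38 m = 32130
m = 32130/135.38 ≈ 237.3 g

m ≈ 237 g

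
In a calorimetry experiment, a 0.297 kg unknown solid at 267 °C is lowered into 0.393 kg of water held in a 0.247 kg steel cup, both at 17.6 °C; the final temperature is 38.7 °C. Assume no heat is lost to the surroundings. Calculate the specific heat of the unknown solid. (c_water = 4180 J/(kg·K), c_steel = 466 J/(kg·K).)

c ≈ 547 J/(kg·K)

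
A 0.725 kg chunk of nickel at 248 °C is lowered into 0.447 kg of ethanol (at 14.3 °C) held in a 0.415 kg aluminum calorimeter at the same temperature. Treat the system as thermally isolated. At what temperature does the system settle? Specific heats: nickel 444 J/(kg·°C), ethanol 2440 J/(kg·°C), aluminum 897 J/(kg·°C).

Net heat exchanged in the isolated system is zero:
0.725·444·(T − 248) + 0.447·2440·(T − 14.3) + 0.415·897·(T − 14.3) = 0
321.9(T − 248) + 1090.7(T − 14.3) + 372.25(T − 14.3) = 0
1784.8 T = 100751
T = 100751 / 1784.8 = 56.4 °C

T_f ≈ 56.4 °C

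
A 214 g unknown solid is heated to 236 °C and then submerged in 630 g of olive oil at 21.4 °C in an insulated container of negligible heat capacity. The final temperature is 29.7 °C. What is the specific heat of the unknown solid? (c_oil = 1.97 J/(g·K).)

Setting the total heat transfer to zero:
214·c·(29.7 − 236) + 630·1.97·(29.7 − 21.4) = 0
-44148 c = -10301
c = -10301/-44148 ≈ 0.2333 J/(g·K)

c ≈ 0.233 J/(g·K)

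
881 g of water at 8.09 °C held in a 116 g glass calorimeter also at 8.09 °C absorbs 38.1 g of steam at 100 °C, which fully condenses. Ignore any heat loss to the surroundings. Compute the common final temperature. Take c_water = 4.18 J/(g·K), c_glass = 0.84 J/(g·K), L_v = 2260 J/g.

T_f ≈ 33.7 °C

Net heat exchanged in the isolated system is zero:
condense steam: −38.1·2260 = −86106
  condensate cools 100→T: 38.1·4.18·(T − 100) = 159.26(T − 100)
  original water: 3682.6(T − 8.09)
  cup: 97.44(T − 8.09)
3939.3 T = 86106 + 15926 + 30580 = 132612
T ≈ 33.66 °C — below 100 °C, confirming all the steam condensed.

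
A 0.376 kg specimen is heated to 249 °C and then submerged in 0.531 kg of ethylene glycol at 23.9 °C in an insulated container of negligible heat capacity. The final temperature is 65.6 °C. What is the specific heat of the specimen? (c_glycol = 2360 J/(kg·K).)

Setting the total heat transfer to zero:
0.376·c·(65.6 − 249) + 0.531·2360·(65.6 − 23.9) = 0
-68.96 c = -52257
c = -52257/-68.96 ≈ 757.8 J/(kg·K)

c ≈ 758 J/(kg·K)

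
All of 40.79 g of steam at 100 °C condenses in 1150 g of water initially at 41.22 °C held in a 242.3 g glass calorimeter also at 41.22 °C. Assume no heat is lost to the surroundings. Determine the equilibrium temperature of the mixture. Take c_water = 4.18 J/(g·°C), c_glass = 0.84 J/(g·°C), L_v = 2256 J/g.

T_f ≈ 60.9 °C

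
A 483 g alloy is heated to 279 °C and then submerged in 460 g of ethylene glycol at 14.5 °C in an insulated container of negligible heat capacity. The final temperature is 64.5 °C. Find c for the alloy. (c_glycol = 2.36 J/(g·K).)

Setting the total heat transfer to zero:
483·c·(64.5 − 279) + 460·2.36·(64.5 − 14.5) = 0
-103604 c = -54280
c = -54280/-103604 ≈ 0.5239 J/(g·K)

c ≈ 0.524 J/(g·K)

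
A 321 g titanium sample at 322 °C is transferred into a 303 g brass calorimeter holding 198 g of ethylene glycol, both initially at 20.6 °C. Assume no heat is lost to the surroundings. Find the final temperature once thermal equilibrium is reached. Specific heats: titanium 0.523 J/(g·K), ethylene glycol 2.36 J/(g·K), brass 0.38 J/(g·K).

T_f = Σ m_i c_i T_i / Σ m_i c_i:
T_f = (167.88*322 + 467.28*20.6 + 115.14*20.6) / (167.88 + 467.28 + 115.14)
    = 66056 / 750.3 ≈ 88.04 °C

T_f ≈ 88.0 °C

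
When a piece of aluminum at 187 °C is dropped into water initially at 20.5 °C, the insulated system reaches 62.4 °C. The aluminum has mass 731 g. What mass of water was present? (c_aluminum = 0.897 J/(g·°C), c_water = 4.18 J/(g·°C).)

m ≈ 466 g

Heat lost by the aluminum = heat gained by the water:
731·0.897·(187 − 62.4) = m·4.18·(62.4 − 20.5)
175.14 m = 81701  ⇒  m ≈ 466.5 g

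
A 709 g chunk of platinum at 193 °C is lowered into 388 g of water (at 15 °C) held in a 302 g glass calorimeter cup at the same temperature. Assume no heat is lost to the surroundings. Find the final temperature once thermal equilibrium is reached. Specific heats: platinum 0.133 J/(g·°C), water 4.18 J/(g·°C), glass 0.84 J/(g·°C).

Energy conservation, ΣQ = 0:
709*0.133*(T − 193) + 388*4.18*(T − 15) + 302*0.84*(T − 15) = 0
1969.8 T = 46332
T ≈ 23.52 °C

T_f ≈ 23.5 °C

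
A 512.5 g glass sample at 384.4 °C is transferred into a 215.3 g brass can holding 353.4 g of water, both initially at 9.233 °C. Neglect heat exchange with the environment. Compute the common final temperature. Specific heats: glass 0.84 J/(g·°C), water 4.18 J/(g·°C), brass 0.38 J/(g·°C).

T_f ≈ 90.4 °C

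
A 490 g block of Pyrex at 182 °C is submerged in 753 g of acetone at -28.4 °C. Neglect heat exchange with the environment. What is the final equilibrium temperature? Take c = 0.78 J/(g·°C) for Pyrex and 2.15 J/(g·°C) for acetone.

T_f is the heat-capacity-weighted average of the initial temperatures:
T_f = (382.2·182 + 1619·(-28.4)) / (382.2 + 1619)
    = 23582 / 2001.2 ≈ 11.78 °C

T_f ≈ 11.8 °C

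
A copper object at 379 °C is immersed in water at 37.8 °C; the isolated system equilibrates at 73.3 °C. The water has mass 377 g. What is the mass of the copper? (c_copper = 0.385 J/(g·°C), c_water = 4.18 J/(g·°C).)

Taking heat into each body as positive, Σ m c ΔT = 0:
m×0.385×(73.3 − 379) + 377×4.18×(73.3 − 37.8) = 0
-117.69 m = -55943
m = -55943/-117.69 ≈ 475.3 g

m ≈ 475 g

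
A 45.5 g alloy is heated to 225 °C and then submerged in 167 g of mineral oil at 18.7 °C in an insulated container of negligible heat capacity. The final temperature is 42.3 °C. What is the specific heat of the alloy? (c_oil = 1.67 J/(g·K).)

c ≈ 0.792 J/(g·K)

Taking heat into each body as positive, Σ m c ΔT = 0:
45.5×c×(42.3 − 225) + 167×1.67×(42.3 − 18.7) = 0
-8312.9 c = -6581.8
c = -6581.8/-8312.9 ≈ 0.7918 J/(g·K)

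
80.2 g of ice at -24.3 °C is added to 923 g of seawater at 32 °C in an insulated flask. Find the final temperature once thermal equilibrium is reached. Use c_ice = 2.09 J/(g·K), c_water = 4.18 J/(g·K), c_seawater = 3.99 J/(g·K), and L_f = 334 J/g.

T_f ≈ 21.6 °C

Energy conservation, ΣQ = 0:
ice -24.3→0 °C: 80.2×2.09×24.3 = 4073.1
  fusion: m_ice L_f = 80.2×334 = 26787
  warm the meltwater: 335.24 T
  seawater: 3682.8(T − 32)
4018 T = 117849 − 30860 = 86989
T ≈ 21.65 °C — above 0 °C, consistent with complete melting.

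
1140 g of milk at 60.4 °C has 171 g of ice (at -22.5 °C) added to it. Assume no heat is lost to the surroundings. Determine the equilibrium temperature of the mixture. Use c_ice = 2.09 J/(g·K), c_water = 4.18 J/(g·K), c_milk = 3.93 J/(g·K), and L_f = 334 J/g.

T_f ≈ 39.5 °C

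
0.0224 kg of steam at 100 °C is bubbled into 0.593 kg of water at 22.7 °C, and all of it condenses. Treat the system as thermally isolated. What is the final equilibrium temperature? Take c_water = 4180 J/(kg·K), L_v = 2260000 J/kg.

Conservation of energy gives ΣQ = 0:
steam→water at 100 °C releases m L_v = 0.0224·2260000 = 50624; condensate cools 100→T: 0.0224·4180·(T − 100) = 93.63(T − 100); original water: 2478.7(T − 22.7)
2572.4 T = 50624 + 9363.2 + 56267 = 116255
T ≈ 45.19 °C — below 100 °C, confirming all the steam condensed.

T_f ≈ 45.2 °C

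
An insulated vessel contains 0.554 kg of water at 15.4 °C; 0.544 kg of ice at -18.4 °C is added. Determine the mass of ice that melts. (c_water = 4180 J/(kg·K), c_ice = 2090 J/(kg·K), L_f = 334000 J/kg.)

m_melted ≈ 0.0441 kg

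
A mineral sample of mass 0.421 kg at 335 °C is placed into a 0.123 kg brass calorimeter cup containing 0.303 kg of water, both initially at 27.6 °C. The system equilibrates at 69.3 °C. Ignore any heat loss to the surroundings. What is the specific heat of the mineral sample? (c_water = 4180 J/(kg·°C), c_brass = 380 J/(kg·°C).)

c ≈ 490 J/(kg·°C)

Let T be the final temperature. ΣQ_i = 0:
0.421·c·(69.3 − 335) + 0.303·4180·(69.3 − 27.6) + 0.123·380·(69.3 − 27.6) = 0
-111.86 c = -54764
c = -54764/-111.86 ≈ 489.6 J/(kg·°C)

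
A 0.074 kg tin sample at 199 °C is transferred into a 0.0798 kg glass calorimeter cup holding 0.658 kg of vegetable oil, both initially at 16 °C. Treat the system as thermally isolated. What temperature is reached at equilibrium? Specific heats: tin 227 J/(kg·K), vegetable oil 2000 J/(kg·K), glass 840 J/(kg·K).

T_f ≈ 18.2 °C

Conservation of energy gives ΣQ = 0:
0.074*227*(T − 199) + 0.658*2000*(T − 16) + 0.0798*840*(T − 16) = 0
16.8(T − 199) + 1316(T − 16) + 67.03(T − 16) = 0
1399.8 T = 25471
T = 25471/1399.8 ≈ 18.20 °C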